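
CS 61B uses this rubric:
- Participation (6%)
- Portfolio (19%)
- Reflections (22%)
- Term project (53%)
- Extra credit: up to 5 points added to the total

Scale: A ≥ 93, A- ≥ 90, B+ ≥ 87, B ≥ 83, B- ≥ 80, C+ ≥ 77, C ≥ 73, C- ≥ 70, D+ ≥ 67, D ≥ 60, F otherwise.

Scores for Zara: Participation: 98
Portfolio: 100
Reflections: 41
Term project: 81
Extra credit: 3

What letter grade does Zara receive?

C+

Weighted total:
  Participation 98 × 0.06 = 5.88
  Portfolio 100 × 0.19 = 19
  Reflections 41 × 0.22 = 9.02
  Term project 81 × 0.53 = 42.93
Sum = 76.83
Extra credit: 76.83 + 3 = 79.83
79.83 is ≥ 77 and < 80 → C+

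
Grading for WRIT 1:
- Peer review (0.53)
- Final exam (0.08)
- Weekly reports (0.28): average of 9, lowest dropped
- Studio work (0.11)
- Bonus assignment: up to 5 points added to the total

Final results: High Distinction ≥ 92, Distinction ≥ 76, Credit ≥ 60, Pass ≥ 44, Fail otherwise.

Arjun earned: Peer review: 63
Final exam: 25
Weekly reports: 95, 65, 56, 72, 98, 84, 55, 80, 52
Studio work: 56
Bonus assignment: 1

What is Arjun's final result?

Credit

Weekly reports: drop 52 → average of remaining 8 = 605/8 = 75.625
Weighted total:
  Peer review 63 × 0.53 = 33.39
  Final exam 25 × 0.08 = 2
  Weekly reports 75.625 × 0.28 = 21.175
  Studio work 56 × 0.11 = 6.16
Sum = 62.725
Bonus assignment: 62.725 + 1 = 63.725
63.725 is ≥ 60 and < 76 → Credit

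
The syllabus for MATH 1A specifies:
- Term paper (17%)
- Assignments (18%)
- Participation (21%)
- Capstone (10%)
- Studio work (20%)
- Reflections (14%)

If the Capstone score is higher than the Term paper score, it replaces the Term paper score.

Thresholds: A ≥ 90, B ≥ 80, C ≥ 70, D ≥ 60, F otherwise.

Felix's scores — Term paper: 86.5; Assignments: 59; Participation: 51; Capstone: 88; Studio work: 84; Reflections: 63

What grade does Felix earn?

Capstone (88) > Term paper (86.5), so Term paper counts as 88.
Weighted total:
  Term paper 88 × 0.17 = 14.96
  Assignments 59 × 0.18 = 10.62
  Participation 51 × 0.21 = 10.71
  Capstone 88 × 0.1 = 8.8
  Studio work 84 × 0.2 = 16.8
  Reflections 63 × 0.14 = 8.82
Sum = 70.71
70.71 is ≥ 70 and < 80 → C

C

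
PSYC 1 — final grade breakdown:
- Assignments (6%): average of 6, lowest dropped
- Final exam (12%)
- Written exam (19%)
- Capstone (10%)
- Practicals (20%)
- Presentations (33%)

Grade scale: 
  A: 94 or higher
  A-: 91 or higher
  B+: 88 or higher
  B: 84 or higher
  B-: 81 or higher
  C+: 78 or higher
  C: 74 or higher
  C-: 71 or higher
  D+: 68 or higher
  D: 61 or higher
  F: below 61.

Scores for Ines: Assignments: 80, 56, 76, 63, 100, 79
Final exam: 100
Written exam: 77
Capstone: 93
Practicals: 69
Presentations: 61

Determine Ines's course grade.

Assignments: drop 56 → average of remaining 5 = 398/5 = 79.6
Weighted total:
  Assignments 79.6 × 0.06 = 4.776
  Final exam 100 × 0.12 = 12
  Written exam 77 × 0.19 = 14.63
  Capstone 93 × 0.1 = 9.3
  Practicals 69 × 0.2 = 13.8
  Presentations 61 × 0.33 = 20.13
Sum = 74.636
74.636 is ≥ 74 and < 78 → C

C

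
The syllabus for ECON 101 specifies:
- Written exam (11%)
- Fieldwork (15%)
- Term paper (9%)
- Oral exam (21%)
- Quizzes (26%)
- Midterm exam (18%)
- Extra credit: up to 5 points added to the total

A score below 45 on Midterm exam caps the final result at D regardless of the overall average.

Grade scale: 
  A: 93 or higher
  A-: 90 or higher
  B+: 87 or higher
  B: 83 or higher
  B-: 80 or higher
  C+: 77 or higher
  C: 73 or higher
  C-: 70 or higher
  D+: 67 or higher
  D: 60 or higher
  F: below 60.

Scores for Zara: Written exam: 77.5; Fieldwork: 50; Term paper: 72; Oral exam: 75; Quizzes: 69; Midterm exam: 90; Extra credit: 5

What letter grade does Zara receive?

Midterm exam score 90 ≥ 45: minimum met.
Weighted total:
  Written exam 77.5 × 0.11 = 8.525
  Fieldwork 50 × 0.15 = 7.5
  Term paper 72 × 0.09 = 6.48
  Oral exam 75 × 0.21 = 15.75
  Quizzes 69 × 0.26 = 17.94
  Midterm exam 90 × 0.18 = 16.2
Sum = 72.395
Extra credit: 72.395 + 5 = 77.395
77.395 is ≥ 77 and < 80 → C+

C+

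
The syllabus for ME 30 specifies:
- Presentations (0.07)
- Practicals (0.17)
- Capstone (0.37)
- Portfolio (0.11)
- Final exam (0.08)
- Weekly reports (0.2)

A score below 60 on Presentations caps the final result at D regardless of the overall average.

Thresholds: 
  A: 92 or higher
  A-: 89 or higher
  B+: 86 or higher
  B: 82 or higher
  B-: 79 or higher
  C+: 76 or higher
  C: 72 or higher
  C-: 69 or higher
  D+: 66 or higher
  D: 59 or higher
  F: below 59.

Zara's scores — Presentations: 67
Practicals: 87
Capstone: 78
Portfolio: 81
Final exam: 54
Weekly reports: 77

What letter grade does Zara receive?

Presentations score 67 ≥ 60: minimum met.
Weighted total:
  Presentations 67 × 0.07 = 4.69
  Practicals 87 × 0.17 = 14.79
  Capstone 78 × 0.37 = 28.86
  Portfolio 81 × 0.11 = 8.91
  Final exam 54 × 0.08 = 4.32
  Weekly reports 77 × 0.2 = 15.4
Sum = 76.97
76.97 is ≥ 76 and < 79 → C+

C+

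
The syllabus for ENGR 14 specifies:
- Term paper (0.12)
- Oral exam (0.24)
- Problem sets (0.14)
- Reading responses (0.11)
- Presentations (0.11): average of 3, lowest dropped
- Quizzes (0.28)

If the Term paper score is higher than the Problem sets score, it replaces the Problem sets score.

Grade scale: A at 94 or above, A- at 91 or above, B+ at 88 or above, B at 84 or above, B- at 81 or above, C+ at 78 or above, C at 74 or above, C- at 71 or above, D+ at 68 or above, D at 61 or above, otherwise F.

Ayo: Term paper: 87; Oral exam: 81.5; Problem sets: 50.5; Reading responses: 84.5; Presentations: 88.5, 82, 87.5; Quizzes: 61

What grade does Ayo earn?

Presentations: drop 82 → average of remaining 2 = 176/2 = 88
Term paper (87) > Problem sets (50.5), so Problem sets counts as 87.
Weighted total:
  Term paper 87 × 0.12 = 10.44
  Oral exam 81.5 × 0.24 = 19.56
  Problem sets 87 × 0.14 = 12.18
  Reading responses 84.5 × 0.11 = 9.295
  Presentations 88 × 0.11 = 9.68
  Quizzes 61 × 0.28 = 17.08
Sum = 78.235
78.235 is ≥ 78 and < 81 → C+

C+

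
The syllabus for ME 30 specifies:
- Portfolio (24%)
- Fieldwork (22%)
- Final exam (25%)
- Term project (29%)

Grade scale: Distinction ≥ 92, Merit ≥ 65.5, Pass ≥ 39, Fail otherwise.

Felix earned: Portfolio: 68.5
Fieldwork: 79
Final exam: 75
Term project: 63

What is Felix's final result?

Merit

Weighted total:
  Portfolio 68.5 × 0.24 = 16.44
  Fieldwork 79 × 0.22 = 17.38
  Final exam 75 × 0.25 = 18.75
  Term project 63 × 0.29 = 18.27
Sum = 70.84
70.84 is ≥ 65.5 and < 92 → Merit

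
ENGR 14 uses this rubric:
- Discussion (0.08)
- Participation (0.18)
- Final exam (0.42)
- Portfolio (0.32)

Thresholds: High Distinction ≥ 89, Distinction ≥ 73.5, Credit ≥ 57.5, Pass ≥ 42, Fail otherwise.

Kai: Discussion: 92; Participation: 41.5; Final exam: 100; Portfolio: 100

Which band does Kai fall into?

Distinction

Weighted total:
  Discussion 92 × 0.08 = 7.36
  Participation 41.5 × 0.18 = 7.47
  Final exam 100 × 0.42 = 42
  Portfolio 100 × 0.32 = 32
Sum = 88.83
88.83 is ≥ 73.5 and < 89 → Distinction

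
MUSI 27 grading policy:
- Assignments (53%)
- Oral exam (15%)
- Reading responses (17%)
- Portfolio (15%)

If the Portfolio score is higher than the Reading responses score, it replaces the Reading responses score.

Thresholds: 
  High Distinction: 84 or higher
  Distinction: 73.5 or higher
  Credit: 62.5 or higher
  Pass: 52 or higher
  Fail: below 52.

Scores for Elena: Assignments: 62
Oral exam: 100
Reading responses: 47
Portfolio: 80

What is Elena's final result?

Portfolio (80) > Reading responses (47), so Reading responses counts as 80.
Weighted total:
  Assignments 62 × 0.53 = 32.86
  Oral exam 100 × 0.15 = 15
  Reading responses 80 × 0.17 = 13.6
  Portfolio 80 × 0.15 = 12
Sum = 73.46
73.46 is ≥ 62.5 and < 73.5 → Credit

Credit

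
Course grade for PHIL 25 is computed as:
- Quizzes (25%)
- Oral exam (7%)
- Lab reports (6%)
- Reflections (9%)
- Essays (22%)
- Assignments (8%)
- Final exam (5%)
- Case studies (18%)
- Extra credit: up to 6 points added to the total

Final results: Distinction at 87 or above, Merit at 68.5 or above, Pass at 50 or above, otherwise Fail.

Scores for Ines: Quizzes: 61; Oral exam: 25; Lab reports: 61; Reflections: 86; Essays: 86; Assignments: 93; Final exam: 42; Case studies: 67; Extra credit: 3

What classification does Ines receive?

Merit

Weighted total:
  Quizzes 61 × 0.25 = 15.25
  Oral exam 25 × 0.07 = 1.75
  Lab reports 61 × 0.06 = 3.66
  Reflections 86 × 0.09 = 7.74
  Essays 86 × 0.22 = 18.92
  Assignments 93 × 0.08 = 7.44
  Final exam 42 × 0.05 = 2.1
  Case studies 67 × 0.18 = 12.06
Sum = 68.92
Extra credit: 68.92 + 3 = 71.92
71.92 is ≥ 68.5 and < 87 → Merit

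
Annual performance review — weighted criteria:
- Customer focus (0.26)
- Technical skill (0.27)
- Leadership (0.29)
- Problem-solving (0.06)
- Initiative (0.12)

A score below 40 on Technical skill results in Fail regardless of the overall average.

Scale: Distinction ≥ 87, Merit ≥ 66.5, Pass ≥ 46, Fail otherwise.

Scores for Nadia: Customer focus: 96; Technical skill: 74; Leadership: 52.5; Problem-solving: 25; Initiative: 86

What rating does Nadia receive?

Technical skill score 74 ≥ 40: minimum met.
Weighted total:
  Customer focus 96 × 0.26 = 24.96
  Technical skill 74 × 0.27 = 19.98
  Leadership 52.5 × 0.29 = 15.225
  Problem-solving 25 × 0.06 = 1.5
  Initiative 86 × 0.12 = 10.32
Sum = 71.985
71.985 is ≥ 66.5 and < 87 → Merit

Merit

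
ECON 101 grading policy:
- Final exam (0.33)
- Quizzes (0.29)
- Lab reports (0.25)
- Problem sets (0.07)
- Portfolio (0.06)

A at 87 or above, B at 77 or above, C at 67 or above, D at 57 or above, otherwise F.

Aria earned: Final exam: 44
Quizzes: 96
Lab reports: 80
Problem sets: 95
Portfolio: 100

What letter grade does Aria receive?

C

Weighted total:
  Final exam 44 × 0.33 = 14.52
  Quizzes 96 × 0.29 = 27.84
  Lab reports 80 × 0.25 = 20
  Problem sets 95 × 0.07 = 6.65
  Portfolio 100 × 0.06 = 6
Sum = 75.01
75.01 is ≥ 67 and < 77 → C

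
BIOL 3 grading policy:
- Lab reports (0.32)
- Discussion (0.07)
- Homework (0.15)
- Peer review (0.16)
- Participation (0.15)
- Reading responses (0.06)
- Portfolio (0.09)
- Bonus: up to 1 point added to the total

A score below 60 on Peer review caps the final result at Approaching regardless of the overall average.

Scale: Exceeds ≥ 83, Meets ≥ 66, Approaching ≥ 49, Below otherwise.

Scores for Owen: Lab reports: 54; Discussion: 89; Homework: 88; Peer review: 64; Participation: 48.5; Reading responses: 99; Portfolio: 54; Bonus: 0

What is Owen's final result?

Approaching

Peer review score 64 ≥ 60: minimum met.
Weighted total:
  Lab reports 54 × 0.32 = 17.28
  Discussion 89 × 0.07 = 6.23
  Homework 88 × 0.15 = 13.2
  Peer review 64 × 0.16 = 10.24
  Participation 48.5 × 0.15 = 7.275
  Reading responses 99 × 0.06 = 5.94
  Portfolio 54 × 0.09 = 4.86
Sum = 65.025
Bonus: 65.025 + 0 = 65.025
65.025 is ≥ 49 and < 66 → Approaching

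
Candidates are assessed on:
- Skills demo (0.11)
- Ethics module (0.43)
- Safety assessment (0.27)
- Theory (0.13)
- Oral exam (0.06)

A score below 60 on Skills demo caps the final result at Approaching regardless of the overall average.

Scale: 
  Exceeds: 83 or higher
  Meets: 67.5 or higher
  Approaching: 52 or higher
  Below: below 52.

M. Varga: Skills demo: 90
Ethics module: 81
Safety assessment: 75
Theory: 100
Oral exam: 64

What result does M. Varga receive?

Skills demo score 90 ≥ 60: minimum met.
Weighted total:
  Skills demo 90 × 0.11 = 9.9
  Ethics module 81 × 0.43 = 34.83
  Safety assessment 75 × 0.27 = 20.25
  Theory 100 × 0.13 = 13
  Oral exam 64 × 0.06 = 3.84
Sum = 81.82
81.82 is ≥ 67.5 and < 83 → Meets

Meets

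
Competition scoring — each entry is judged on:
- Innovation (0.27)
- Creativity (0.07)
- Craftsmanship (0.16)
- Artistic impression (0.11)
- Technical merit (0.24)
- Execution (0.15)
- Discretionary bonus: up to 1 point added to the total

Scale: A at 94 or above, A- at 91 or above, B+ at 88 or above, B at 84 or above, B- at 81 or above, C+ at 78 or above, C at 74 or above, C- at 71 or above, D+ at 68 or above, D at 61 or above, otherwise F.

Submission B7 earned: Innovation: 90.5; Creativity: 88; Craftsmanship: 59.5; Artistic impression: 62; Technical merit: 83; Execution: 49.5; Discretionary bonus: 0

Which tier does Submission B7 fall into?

Weighted total:
  Innovation 90.5 × 0.27 = 24.435
  Creativity 88 × 0.07 = 6.16
  Craftsmanship 59.5 × 0.16 = 9.52
  Artistic impression 62 × 0.11 = 6.82
  Technical merit 83 × 0.24 = 19.92
  Execution 49.5 × 0.15 = 7.425
Sum = 74.28
Discretionary bonus: 74.28 + 0 = 74.28
74.28 is ≥ 74 and < 78 → C

C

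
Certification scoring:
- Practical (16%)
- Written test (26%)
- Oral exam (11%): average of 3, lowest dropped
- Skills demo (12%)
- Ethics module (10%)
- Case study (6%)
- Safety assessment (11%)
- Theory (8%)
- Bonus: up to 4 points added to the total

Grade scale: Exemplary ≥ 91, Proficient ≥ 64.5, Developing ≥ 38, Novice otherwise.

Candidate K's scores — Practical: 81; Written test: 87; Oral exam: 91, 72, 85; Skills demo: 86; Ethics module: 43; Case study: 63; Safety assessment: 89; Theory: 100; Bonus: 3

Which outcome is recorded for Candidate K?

Oral exam: drop 72 → average of remaining 2 = 176/2 = 88
Weighted total:
  Practical 81 × 0.16 = 12.96
  Written test 87 × 0.26 = 22.62
  Oral exam 88 × 0.11 = 9.68
  Skills demo 86 × 0.12 = 10.32
  Ethics module 43 × 0.1 = 4.3
  Case study 63 × 0.06 = 3.78
  Safety assessment 89 × 0.11 = 9.79
  Theory 100 × 0.08 = 8
Sum = 81.45
Bonus: 81.45 + 3 = 84.45
84.45 is ≥ 64.5 and < 91 → Proficient

Proficient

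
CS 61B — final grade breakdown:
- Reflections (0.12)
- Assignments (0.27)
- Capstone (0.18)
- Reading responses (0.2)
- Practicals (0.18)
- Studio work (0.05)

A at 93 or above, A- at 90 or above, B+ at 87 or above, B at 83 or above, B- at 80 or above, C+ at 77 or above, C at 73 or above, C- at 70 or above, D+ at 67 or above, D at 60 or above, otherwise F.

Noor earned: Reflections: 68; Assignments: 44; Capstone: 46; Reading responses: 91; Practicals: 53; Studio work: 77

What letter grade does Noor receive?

Weighted total:
  Reflections 68 × 0.12 = 8.16
  Assignments 44 × 0.27 = 11.88
  Capstone 46 × 0.18 = 8.28
  Reading responses 91 × 0.2 = 18.2
  Practicals 53 × 0.18 = 9.54
  Studio work 77 × 0.05 = 3.85
Sum = 59.91
59.91 < 60 → F

F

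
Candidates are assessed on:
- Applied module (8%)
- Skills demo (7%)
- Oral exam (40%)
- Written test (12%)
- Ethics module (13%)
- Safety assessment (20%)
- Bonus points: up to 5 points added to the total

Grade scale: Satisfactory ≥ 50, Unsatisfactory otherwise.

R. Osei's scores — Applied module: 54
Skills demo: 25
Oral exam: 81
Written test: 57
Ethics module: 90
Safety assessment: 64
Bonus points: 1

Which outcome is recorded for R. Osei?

Weighted total:
  Applied module 54 × 0.08 = 4.32
  Skills demo 25 × 0.07 = 1.75
  Oral exam 81 × 0.4 = 32.4
  Written test 57 × 0.12 = 6.84
  Ethics module 90 × 0.13 = 11.7
  Safety assessment 64 × 0.2 = 12.8
Sum = 69.81
Bonus points: 69.81 + 1 = 70.81
70.81 ≥ 50 → Satisfactory

Satisfactory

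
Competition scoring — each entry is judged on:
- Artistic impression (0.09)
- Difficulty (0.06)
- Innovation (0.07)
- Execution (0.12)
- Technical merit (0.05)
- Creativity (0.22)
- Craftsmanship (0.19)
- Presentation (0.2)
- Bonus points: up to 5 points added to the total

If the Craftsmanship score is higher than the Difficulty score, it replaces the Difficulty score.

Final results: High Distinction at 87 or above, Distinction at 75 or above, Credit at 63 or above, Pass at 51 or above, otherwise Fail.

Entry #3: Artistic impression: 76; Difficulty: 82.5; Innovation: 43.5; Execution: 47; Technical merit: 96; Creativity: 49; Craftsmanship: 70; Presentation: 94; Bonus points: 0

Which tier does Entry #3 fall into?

Credit

Craftsmanship (70) ≤ Difficulty (82.5), so Difficulty stays at 82.5.
Weighted total:
  Artistic impression 76 × 0.09 = 6.84
  Difficulty 82.5 × 0.06 = 4.95
  Innovation 43.5 × 0.07 = 3.045
  Execution 47 × 0.12 = 5.64
  Technical merit 96 × 0.05 = 4.8
  Creativity 49 × 0.22 = 10.78
  Craftsmanship 70 × 0.19 = 13.3
  Presentation 94 × 0.2 = 18.8
Sum = 68.155
Bonus points: 68.155 + 0 = 68.155
68.155 is ≥ 63 and < 75 → Credit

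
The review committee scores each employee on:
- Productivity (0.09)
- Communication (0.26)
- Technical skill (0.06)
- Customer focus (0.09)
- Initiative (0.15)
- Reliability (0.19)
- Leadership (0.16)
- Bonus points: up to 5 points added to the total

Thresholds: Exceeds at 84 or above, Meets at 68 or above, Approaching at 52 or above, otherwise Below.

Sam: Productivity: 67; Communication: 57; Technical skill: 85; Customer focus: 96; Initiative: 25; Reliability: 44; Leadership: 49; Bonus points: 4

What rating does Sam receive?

Weighted total:
  Productivity 67 × 0.09 = 6.03
  Communication 57 × 0.26 = 14.82
  Technical skill 85 × 0.06 = 5.1
  Customer focus 96 × 0.09 = 8.64
  Initiative 25 × 0.15 = 3.75
  Reliability 44 × 0.19 = 8.36
  Leadership 49 × 0.16 = 7.84
Sum = 54.54
Bonus points: 54.54 + 4 = 58.54
58.54 is ≥ 52 and < 68 → Approaching

Approaching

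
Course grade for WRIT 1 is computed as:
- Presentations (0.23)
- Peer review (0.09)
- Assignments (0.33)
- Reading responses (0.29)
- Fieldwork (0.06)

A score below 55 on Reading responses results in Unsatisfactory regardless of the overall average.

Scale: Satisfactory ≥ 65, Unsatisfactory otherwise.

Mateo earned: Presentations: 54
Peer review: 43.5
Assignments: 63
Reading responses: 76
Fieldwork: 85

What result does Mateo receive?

Unsatisfactory

Reading responses score 76 ≥ 55: minimum met.
Weighted total:
  Presentations 54 × 0.23 = 12.42
  Peer review 43.5 × 0.09 = 3.915
  Assignments 63 × 0.33 = 20.79
  Reading responses 76 × 0.29 = 22.04
  Fieldwork 85 × 0.06 = 5.1
Sum = 64.265
64.265 < 65 → Unsatisfactory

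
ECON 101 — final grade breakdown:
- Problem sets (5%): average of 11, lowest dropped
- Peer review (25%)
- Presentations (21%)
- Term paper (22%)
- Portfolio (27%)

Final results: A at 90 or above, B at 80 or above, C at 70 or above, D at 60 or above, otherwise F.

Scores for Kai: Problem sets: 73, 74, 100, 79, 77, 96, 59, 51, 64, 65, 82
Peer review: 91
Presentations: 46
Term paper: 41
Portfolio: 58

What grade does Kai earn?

D

Problem sets: drop 51 → average of remaining 10 = 769/10 = 76.9
Weighted total:
  Problem sets 76.9 × 0.05 = 3.845
  Peer review 91 × 0.25 = 22.75
  Presentations 46 × 0.21 = 9.66
  Term paper 41 × 0.22 = 9.02
  Portfolio 58 × 0.27 = 15.66
Sum = 60.935
60.935 is ≥ 60 and < 70 → D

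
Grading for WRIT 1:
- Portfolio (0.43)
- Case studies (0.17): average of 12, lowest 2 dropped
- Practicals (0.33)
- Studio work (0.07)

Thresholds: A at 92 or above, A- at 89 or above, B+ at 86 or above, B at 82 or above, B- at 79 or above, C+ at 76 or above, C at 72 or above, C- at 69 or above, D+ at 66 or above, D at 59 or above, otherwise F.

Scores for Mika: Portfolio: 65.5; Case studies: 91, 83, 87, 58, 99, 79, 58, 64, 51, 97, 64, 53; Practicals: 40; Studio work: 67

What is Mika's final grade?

Case studies: drop 51, 53 → average of remaining 10 = 780/10 = 78
Weighted total:
  Portfolio 65.5 × 0.43 = 28.165
  Case studies 78 × 0.17 = 13.26
  Practicals 40 × 0.33 = 13.2
  Studio work 67 × 0.07 = 4.69
Sum = 59.315
59.315 is ≥ 59 and < 66 → D

D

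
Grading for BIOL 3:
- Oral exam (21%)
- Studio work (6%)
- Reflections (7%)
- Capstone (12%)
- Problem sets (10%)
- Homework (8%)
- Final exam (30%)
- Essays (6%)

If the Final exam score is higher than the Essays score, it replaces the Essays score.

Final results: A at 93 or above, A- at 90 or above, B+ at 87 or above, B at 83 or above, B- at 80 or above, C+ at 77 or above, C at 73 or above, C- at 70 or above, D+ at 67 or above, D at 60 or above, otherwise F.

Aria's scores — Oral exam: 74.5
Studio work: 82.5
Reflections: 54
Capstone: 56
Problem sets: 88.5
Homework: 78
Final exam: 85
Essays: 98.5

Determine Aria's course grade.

Final exam (85) ≤ Essays (98.5), so Essays stays at 98.5.
Weighted total:
  Oral exam 74.5 × 0.21 = 15.645
  Studio work 82.5 × 0.06 = 4.95
  Reflections 54 × 0.07 = 3.78
  Capstone 56 × 0.12 = 6.72
  Problem sets 88.5 × 0.1 = 8.85
  Homework 78 × 0.08 = 6.24
  Final exam 85 × 0.3 = 25.5
  Essays 98.5 × 0.06 = 5.91
Sum = 77.595
77.595 is ≥ 77 and < 80 → C+

C+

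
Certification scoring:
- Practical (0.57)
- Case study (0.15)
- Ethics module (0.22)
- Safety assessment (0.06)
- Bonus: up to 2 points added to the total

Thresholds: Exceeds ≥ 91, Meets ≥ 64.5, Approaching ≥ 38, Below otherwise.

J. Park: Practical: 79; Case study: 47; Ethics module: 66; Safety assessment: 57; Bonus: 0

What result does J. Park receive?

Meets

Weighted total:
  Practical 79 × 0.57 = 45.03
  Case study 47 × 0.15 = 7.05
  Ethics module 66 × 0.22 = 14.52
  Safety assessment 57 × 0.06 = 3.42
Sum = 70.02
Bonus: 70.02 + 0 = 70.02
70.02 is ≥ 64.5 and < 91 → Meets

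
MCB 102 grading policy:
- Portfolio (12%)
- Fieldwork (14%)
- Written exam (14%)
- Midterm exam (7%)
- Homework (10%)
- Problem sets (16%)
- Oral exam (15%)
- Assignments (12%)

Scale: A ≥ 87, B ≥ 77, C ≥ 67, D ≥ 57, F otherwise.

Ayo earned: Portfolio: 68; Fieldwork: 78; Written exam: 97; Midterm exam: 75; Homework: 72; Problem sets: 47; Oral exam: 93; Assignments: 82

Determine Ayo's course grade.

C

Weighted total:
  Portfolio 68 × 0.12 = 8.16
  Fieldwork 78 × 0.14 = 10.92
  Written exam 97 × 0.14 = 13.58
  Midterm exam 75 × 0.07 = 5.25
  Homework 72 × 0.1 = 7.2
  Problem sets 47 × 0.16 = 7.52
  Oral exam 93 × 0.15 = 13.95
  Assignments 82 × 0.12 = 9.84
Sum = 76.42
76.42 is ≥ 67 and < 77 → C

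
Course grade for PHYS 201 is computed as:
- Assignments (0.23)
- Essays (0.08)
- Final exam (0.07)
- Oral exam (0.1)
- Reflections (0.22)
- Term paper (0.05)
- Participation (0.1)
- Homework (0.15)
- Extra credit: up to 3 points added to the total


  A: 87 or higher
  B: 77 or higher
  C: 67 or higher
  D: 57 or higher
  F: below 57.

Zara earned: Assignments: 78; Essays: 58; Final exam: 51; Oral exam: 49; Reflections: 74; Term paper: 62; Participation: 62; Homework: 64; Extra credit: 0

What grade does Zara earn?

Weighted total:
  Assignments 78 × 0.23 = 17.94
  Essays 58 × 0.08 = 4.64
  Final exam 51 × 0.07 = 3.57
  Oral exam 49 × 0.1 = 4.9
  Reflections 74 × 0.22 = 16.28
  Term paper 62 × 0.05 = 3.1
  Participation 62 × 0.1 = 6.2
  Homework 64 × 0.15 = 9.6
Sum = 66.23
Extra credit: 66.23 + 0 = 66.23
66.23 is ≥ 57 and < 67 → D

D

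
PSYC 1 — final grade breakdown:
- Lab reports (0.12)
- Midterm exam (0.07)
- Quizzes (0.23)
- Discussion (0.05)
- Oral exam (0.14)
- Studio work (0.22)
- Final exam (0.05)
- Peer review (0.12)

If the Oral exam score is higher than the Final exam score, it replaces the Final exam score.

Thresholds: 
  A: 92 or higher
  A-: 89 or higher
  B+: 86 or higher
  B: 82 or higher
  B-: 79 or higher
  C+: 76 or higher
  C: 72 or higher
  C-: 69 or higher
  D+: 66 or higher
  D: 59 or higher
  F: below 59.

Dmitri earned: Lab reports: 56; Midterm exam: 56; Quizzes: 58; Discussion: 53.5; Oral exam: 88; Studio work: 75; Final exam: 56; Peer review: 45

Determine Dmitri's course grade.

Oral exam (88) > Final exam (56), so Final exam counts as 88.
Weighted total:
  Lab reports 56 × 0.12 = 6.72
  Midterm exam 56 × 0.07 = 3.92
  Quizzes 58 × 0.23 = 13.34
  Discussion 53.5 × 0.05 = 2.675
  Oral exam 88 × 0.14 = 12.32
  Studio work 75 × 0.22 = 16.5
  Final exam 88 × 0.05 = 4.4
  Peer review 45 × 0.12 = 5.4
Sum = 65.275
65.275 is ≥ 59 and < 66 → D

D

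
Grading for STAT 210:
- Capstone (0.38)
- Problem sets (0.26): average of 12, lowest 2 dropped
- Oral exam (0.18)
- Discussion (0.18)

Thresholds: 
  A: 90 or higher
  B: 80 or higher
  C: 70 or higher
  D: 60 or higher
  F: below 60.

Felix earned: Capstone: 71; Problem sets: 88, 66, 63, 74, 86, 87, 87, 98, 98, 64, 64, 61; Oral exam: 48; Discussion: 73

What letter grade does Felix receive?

D

Problem sets: drop 61, 63 → average of remaining 10 = 812/10 = 81.2
Weighted total:
  Capstone 71 × 0.38 = 26.98
  Problem sets 81.2 × 0.26 = 21.112
  Oral exam 48 × 0.18 = 8.64
  Discussion 73 × 0.18 = 13.14
Sum = 69.872
69.872 is ≥ 60 and < 70 → D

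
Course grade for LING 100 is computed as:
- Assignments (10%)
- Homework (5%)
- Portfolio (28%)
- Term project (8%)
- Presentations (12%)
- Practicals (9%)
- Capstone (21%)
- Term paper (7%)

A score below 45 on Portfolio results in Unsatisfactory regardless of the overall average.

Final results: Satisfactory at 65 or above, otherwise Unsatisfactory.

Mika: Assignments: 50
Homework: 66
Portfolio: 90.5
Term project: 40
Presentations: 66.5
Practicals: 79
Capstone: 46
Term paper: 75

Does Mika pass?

Satisfactory

Portfolio score 90.5 ≥ 45: minimum met.
Weighted total:
  Assignments 50 × 0.1 = 5
  Homework 66 × 0.05 = 3.3
  Portfolio 90.5 × 0.28 = 25.34
  Term project 40 × 0.08 = 3.2
  Presentations 66.5 × 0.12 = 7.98
  Practicals 79 × 0.09 = 7.11
  Capstone 46 × 0.21 = 9.66
  Term paper 75 × 0.07 = 5.25
Sum = 66.84
66.84 ≥ 65 → Satisfactory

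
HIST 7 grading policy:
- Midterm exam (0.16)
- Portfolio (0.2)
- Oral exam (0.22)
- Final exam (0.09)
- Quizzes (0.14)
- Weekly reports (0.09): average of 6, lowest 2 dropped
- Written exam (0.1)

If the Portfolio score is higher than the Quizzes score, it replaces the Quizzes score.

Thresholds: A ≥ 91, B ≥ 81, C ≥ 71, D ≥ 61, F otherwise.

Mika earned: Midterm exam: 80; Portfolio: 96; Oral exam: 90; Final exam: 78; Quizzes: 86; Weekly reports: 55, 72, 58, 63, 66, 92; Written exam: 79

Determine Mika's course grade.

B

Weekly reports: drop 55, 58 → average of remaining 4 = 293/4 = 73.25
Portfolio (96) > Quizzes (86), so Quizzes counts as 96.
Weighted total:
  Midterm exam 80 × 0.16 = 12.8
  Portfolio 96 × 0.2 = 19.2
  Oral exam 90 × 0.22 = 19.8
  Final exam 78 × 0.09 = 7.02
  Quizzes 96 × 0.14 = 13.44
  Weekly reports 73.25 × 0.09 = 6.5925
  Written exam 79 × 0.1 = 7.9
Sum = 86.7525
86.7525 is ≥ 81 and < 91 → B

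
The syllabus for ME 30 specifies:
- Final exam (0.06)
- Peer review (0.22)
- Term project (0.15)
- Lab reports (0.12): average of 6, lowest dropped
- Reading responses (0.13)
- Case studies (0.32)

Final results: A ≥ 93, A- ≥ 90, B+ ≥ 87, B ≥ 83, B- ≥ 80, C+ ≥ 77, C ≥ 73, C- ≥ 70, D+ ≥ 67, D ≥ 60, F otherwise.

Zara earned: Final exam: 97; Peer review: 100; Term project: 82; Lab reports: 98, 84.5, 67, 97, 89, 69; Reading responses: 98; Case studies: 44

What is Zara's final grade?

Lab reports: drop 67 → average of remaining 5 = 437.5/5 = 87.5
Weighted total:
  Final exam 97 × 0.06 = 5.82
  Peer review 100 × 0.22 = 22
  Term project 82 × 0.15 = 12.3
  Lab reports 87.5 × 0.12 = 10.5
  Reading responses 98 × 0.13 = 12.74
  Case studies 44 × 0.32 = 14.08
Sum = 77.44
77.44 is ≥ 77 and < 80 → C+

C+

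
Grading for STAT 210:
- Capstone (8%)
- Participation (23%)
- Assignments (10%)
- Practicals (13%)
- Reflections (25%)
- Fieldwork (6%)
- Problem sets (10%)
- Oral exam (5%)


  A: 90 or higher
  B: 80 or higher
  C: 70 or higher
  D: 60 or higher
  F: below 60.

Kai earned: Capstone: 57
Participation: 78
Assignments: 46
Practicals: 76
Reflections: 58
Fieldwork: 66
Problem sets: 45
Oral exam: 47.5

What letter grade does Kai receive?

D

Weighted total:
  Capstone 57 × 0.08 = 4.56
  Participation 78 × 0.23 = 17.94
  Assignments 46 × 0.1 = 4.6
  Practicals 76 × 0.13 = 9.88
  Reflections 58 × 0.25 = 14.5
  Fieldwork 66 × 0.06 = 3.96
  Problem sets 45 × 0.1 = 4.5
  Oral exam 47.5 × 0.05 = 2.375
Sum = 62.315
62.315 is ≥ 60 and < 70 → D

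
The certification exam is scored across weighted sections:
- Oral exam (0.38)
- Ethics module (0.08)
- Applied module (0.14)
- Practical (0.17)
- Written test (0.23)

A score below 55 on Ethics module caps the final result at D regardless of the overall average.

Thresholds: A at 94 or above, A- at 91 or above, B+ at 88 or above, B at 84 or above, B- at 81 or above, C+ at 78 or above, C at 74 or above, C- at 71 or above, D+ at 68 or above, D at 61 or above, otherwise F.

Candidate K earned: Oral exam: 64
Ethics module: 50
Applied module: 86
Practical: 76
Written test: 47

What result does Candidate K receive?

Ethics module score 50 < 55: minimum not met.
Weighted total:
  Oral exam 64 × 0.38 = 24.32
  Ethics module 50 × 0.08 = 4
  Applied module 86 × 0.14 = 12.04
  Practical 76 × 0.17 = 12.92
  Written test 47 × 0.23 = 10.81
Sum = 64.09
64.09 would be D; cap at D applies → D.

D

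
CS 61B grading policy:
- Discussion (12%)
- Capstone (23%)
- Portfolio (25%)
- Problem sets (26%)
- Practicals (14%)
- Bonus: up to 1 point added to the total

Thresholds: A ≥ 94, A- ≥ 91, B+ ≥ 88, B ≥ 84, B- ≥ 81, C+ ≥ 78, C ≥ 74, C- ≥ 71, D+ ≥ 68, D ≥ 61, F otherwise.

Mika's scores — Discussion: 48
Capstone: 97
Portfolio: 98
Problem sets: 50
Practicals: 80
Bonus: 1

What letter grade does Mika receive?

Weighted total:
  Discussion 48 × 0.12 = 5.76
  Capstone 97 × 0.23 = 22.31
  Portfolio 98 × 0.25 = 24.5
  Problem sets 50 × 0.26 = 13
  Practicals 80 × 0.14 = 11.2
Sum = 76.77
Bonus: 76.77 + 1 = 77.77
77.77 is ≥ 74 and < 78 → C

C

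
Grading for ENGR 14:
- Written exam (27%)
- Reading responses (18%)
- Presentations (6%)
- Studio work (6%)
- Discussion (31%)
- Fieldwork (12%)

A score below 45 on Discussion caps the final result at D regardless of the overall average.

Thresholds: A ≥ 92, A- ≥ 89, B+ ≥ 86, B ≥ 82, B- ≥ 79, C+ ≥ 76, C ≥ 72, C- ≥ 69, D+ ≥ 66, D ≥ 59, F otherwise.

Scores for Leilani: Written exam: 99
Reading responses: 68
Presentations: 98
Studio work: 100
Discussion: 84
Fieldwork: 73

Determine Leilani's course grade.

B

Discussion score 84 ≥ 45: minimum met.
Weighted total:
  Written exam 99 × 0.27 = 26.73
  Reading responses 68 × 0.18 = 12.24
  Presentations 98 × 0.06 = 5.88
  Studio work 100 × 0.06 = 6
  Discussion 84 × 0.31 = 26.04
  Fieldwork 73 × 0.12 = 8.76
Sum = 85.65
85.65 is ≥ 82 and < 86 → B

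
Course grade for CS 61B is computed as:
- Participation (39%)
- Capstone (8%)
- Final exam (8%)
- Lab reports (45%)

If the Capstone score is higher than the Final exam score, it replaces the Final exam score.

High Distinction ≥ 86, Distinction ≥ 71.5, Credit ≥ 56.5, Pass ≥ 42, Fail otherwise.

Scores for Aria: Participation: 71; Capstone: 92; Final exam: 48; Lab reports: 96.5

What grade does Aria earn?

Capstone (92) > Final exam (48), so Final exam counts as 92.
Weighted total:
  Participation 71 × 0.39 = 27.69
  Capstone 92 × 0.08 = 7.36
  Final exam 92 × 0.08 = 7.36
  Lab reports 96.5 × 0.45 = 43.425
Sum = 85.835
85.835 is ≥ 71.5 and < 86 → Distinction

Distinction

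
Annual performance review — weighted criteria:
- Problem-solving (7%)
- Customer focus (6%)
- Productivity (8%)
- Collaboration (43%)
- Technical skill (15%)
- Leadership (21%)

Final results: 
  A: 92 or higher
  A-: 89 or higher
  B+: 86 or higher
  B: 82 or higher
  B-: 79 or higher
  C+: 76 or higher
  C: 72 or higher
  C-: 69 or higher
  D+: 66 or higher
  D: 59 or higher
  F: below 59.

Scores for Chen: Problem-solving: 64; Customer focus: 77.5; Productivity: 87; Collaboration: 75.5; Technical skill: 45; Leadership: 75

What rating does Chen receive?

C-

Weighted total:
  Problem-solving 64 × 0.07 = 4.48
  Customer focus 77.5 × 0.06 = 4.65
  Productivity 87 × 0.08 = 6.96
  Collaboration 75.5 × 0.43 = 32.465
  Technical skill 45 × 0.15 = 6.75
  Leadership 75 × 0.21 = 15.75
Sum = 71.055
71.055 is ≥ 69 and < 72 → C-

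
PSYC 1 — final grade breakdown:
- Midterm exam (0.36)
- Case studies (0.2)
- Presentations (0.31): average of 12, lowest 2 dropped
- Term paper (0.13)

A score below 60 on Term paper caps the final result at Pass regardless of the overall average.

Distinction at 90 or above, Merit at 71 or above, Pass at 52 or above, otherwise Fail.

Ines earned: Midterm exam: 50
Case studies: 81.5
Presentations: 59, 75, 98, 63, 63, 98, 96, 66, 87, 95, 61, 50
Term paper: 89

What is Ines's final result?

Pass

Presentations: drop 50, 59 → average of remaining 10 = 802/10 = 80.2
Term paper score 89 ≥ 60: minimum met.
Weighted total:
  Midterm exam 50 × 0.36 = 18
  Case studies 81.5 × 0.2 = 16.3
  Presentations 80.2 × 0.31 = 24.862
  Term paper 89 × 0.13 = 11.57
Sum = 70.732
70.732 is ≥ 52 and < 71 → Pass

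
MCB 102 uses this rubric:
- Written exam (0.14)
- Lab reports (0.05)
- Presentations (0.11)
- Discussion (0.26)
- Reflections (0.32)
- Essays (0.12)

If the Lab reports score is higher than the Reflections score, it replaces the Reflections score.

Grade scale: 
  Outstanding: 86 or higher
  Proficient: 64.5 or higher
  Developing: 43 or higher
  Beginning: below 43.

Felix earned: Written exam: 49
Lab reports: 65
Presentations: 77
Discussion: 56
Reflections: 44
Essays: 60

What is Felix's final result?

Lab reports (65) > Reflections (44), so Reflections counts as 65.
Weighted total:
  Written exam 49 × 0.14 = 6.86
  Lab reports 65 × 0.05 = 3.25
  Presentations 77 × 0.11 = 8.47
  Discussion 56 × 0.26 = 14.56
  Reflections 65 × 0.32 = 20.8
  Essays 60 × 0.12 = 7.2
Sum = 61.14
61.14 is ≥ 43 and < 64.5 → Developing

Developing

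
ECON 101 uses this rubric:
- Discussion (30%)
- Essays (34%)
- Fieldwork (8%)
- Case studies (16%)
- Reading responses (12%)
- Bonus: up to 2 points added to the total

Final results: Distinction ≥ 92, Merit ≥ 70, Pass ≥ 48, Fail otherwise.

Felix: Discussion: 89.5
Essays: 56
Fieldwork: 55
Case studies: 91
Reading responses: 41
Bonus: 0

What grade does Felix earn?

Weighted total:
  Discussion 89.5 × 0.3 = 26.85
  Essays 56 × 0.34 = 19.04
  Fieldwork 55 × 0.08 = 4.4
  Case studies 91 × 0.16 = 14.56
  Reading responses 41 × 0.12 = 4.92
Sum = 69.77
Bonus: 69.77 + 0 = 69.77
69.77 is ≥ 48 and < 70 → Pass

Pass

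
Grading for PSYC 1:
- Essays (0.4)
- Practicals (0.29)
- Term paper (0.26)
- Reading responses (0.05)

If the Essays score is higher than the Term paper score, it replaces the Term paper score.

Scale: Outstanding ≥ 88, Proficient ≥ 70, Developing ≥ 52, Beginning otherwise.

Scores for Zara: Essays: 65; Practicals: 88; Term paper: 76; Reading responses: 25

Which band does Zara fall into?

Essays (65) ≤ Term paper (76), so Term paper stays at 76.
Weighted total:
  Essays 65 × 0.4 = 26
  Practicals 88 × 0.29 = 25.52
  Term paper 76 × 0.26 = 19.76
  Reading responses 25 × 0.05 = 1.25
Sum = 72.53
72.53 is ≥ 70 and < 88 → Proficient

Proficient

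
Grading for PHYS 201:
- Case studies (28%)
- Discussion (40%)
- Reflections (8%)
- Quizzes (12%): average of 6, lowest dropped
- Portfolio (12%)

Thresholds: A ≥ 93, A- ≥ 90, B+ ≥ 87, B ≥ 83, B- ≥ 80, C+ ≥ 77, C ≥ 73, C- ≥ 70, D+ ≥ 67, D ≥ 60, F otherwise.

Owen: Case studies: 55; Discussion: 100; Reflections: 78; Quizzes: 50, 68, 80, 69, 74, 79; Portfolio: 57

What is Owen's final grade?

C+

Quizzes: drop 50 → average of remaining 5 = 370/5 = 74
Weighted total:
  Case studies 55 × 0.28 = 15.4
  Discussion 100 × 0.4 = 40
  Reflections 78 × 0.08 = 6.24
  Quizzes 74 × 0.12 = 8.88
  Portfolio 57 × 0.12 = 6.84
Sum = 77.36
77.36 is ≥ 77 and < 80 → C+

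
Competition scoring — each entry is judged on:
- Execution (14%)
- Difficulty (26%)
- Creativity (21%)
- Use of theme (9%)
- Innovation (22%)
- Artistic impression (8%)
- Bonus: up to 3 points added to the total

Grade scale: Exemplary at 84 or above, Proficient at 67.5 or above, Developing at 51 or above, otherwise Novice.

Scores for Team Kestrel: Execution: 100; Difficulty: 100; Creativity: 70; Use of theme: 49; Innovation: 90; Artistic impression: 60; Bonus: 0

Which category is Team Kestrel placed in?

Weighted total:
  Execution 100 × 0.14 = 14
  Difficulty 100 × 0.26 = 26
  Creativity 70 × 0.21 = 14.7
  Use of theme 49 × 0.09 = 4.41
  Innovation 90 × 0.22 = 19.8
  Artistic impression 60 × 0.08 = 4.8
Sum = 83.71
Bonus: 83.71 + 0 = 83.71
83.71 is ≥ 67.5 and < 84 → Proficient

Proficient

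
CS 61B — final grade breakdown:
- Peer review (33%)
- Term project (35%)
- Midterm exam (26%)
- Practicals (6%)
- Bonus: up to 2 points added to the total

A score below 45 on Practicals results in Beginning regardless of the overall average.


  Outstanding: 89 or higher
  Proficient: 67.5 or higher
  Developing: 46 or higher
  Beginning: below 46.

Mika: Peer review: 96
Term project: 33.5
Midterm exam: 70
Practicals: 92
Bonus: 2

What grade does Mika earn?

Practicals score 92 ≥ 45: minimum met.
Weighted total:
  Peer review 96 × 0.33 = 31.68
  Term project 33.5 × 0.35 = 11.725
  Midterm exam 70 × 0.26 = 18.2
  Practicals 92 × 0.06 = 5.52
Sum = 67.125
Bonus: 67.125 + 2 = 69.125
69.125 is ≥ 67.5 and < 89 → Proficient

Proficient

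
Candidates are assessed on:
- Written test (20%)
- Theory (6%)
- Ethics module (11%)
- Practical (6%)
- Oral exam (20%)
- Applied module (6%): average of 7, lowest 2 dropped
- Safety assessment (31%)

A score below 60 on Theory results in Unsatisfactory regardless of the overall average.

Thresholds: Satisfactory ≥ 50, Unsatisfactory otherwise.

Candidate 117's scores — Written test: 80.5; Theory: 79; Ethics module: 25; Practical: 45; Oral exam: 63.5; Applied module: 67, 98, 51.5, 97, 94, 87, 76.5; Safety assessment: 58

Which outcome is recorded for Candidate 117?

Satisfactory

Applied module: drop 51.5, 67 → average of remaining 5 = 452.5/5 = 90.5
Theory score 79 ≥ 60: minimum met.
Weighted total:
  Written test 80.5 × 0.2 = 16.1
  Theory 79 × 0.06 = 4.74
  Ethics module 25 × 0.11 = 2.75
  Practical 45 × 0.06 = 2.7
  Oral exam 63.5 × 0.2 = 12.7
  Applied module 90.5 × 0.06 = 5.43
  Safety assessment 58 × 0.31 = 17.98
Sum = 62.4
62.4 ≥ 50 → Satisfactory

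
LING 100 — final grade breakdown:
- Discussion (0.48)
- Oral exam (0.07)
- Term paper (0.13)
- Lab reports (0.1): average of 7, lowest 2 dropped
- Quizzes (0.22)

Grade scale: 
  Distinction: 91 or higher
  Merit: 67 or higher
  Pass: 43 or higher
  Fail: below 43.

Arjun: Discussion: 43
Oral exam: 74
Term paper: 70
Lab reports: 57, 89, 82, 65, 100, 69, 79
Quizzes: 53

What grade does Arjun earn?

Lab reports: drop 57, 65 → average of remaining 5 = 419/5 = 83.8
Weighted total:
  Discussion 43 × 0.48 = 20.64
  Oral exam 74 × 0.07 = 5.18
  Term paper 70 × 0.13 = 9.1
  Lab reports 83.8 × 0.1 = 8.38
  Quizzes 53 × 0.22 = 11.66
Sum = 54.96
54.96 is ≥ 43 and < 67 → Pass

Pass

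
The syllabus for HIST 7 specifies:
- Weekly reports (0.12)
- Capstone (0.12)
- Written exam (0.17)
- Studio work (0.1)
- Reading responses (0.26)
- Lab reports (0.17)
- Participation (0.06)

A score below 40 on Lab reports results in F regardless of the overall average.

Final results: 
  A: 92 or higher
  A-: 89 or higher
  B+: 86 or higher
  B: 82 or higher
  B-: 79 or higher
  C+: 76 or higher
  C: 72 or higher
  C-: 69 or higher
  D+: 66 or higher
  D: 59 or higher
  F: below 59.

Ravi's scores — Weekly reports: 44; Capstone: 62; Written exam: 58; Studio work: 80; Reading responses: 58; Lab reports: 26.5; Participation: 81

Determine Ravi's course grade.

Lab reports score 26.5 < 40: minimum not met.
Weighted total:
  Weekly reports 44 × 0.12 = 5.28
  Capstone 62 × 0.12 = 7.44
  Written exam 58 × 0.17 = 9.86
  Studio work 80 × 0.1 = 8
  Reading responses 58 × 0.26 = 15.08
  Lab reports 26.5 × 0.17 = 4.505
  Participation 81 × 0.06 = 4.86
Sum = 55.025
Because the Lab reports minimum was not met, the result is F.

F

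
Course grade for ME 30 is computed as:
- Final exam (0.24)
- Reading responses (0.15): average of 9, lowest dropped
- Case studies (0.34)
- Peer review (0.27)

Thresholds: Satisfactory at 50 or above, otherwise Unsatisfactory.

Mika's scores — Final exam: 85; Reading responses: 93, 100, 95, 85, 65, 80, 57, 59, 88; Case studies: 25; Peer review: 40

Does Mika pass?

Satisfactory

Reading responses: drop 57 → average of remaining 8 = 665/8 = 83.125
Weighted total:
  Final exam 85 × 0.24 = 20.4
  Reading responses 83.125 × 0.15 = 12.46875
  Case studies 25 × 0.34 = 8.5
  Peer review 40 × 0.27 = 10.8
Sum = 52.16875
52.16875 ≥ 50 → Satisfactory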